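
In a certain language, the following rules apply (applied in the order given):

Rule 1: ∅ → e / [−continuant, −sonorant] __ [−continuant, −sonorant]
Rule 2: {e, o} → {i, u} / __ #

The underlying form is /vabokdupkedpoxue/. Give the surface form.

vabokedupekedepoxui

Rule 1 (stop-cluster e-epenthesis): /k/ and /d/ form a stop–stop cluster, so [e] is inserted between them. /p/ and /k/ form a stop–stop cluster, so [e] is inserted between them. /d/ and /p/ form a stop–stop cluster, so [e] is inserted between them. /vabokdupkedpoxue/ → vabokedupekedepoxue.
Rule 2 (final vowel raising): /e/ is a mid vowel in word-final position, so it raises to [i]. /vabokedupekedepoxue/ → vabokedupekedepoxui.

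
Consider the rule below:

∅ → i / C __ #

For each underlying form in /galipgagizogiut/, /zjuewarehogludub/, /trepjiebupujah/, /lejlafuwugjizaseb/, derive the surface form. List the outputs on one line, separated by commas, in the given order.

/galipgagizogiut/: the form ends in the consonant /t/, so [i] is inserted word-finally. → [galipgagizogiuti].
/zjuewarehogludub/: the form ends in the consonant /b/, so [i] is inserted word-finally. → [zjuewarehogludubi].
/trepjiebupujah/: the form ends in the consonant /h/, so [i] is inserted word-finally. → [trepjiebupujahi].
/lejlafuwugjizaseb/: the form ends in the consonant /b/, so [i] is inserted word-finally. → [lejlafuwugjizasebi].

galipgagizogiuti, zjuewarehogludubi, trepjiebupujahi, lejlafuwugjizasebi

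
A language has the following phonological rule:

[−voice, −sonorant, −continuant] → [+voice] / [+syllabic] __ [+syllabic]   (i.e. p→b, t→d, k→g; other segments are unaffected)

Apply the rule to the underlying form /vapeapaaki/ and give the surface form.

vabeabaagi

/p/ is a voiceless stop between vowels /a/ and /e/, so it voices to [b].
/p/ is a voiceless stop between vowels /a/ and /a/, so it voices to [b].
/k/ is a voiceless stop between vowels /a/ and /i/, so it voices to [g].
Surface form: [vabeabaagi].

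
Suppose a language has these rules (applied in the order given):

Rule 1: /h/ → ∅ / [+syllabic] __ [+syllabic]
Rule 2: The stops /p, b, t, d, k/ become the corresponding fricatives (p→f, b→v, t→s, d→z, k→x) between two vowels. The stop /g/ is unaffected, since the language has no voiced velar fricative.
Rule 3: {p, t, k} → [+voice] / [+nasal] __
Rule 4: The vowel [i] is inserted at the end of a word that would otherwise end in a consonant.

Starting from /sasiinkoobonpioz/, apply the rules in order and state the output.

Rule 1 (intervocalic h-deletion): no segment meets the environment; /sasiinkoobonpioz/ is unchanged.
Rule 2 (intervocalic spirantization): /b/ is a stop between vowels /o/ and /o/, so it spirantizes to the fricative [v]. /sasiinkoobonpioz/ → sasiinkoovonpioz.
Rule 3 (post-nasal voicing): /k/ is a voiceless stop immediately after the nasal /n/, so it voices to [g]. /p/ is a voiceless stop immediately after the nasal /n/, so it voices to [b]. /sasiinkoovonpioz/ → sasiingoovonbioz.
Rule 4 (final i-epenthesis): the form ends in the consonant /z/, so [i] is inserted word-finally. /sasiingoovonbioz/ → sasiingoovonbiozi.

sasiingoovonbiozi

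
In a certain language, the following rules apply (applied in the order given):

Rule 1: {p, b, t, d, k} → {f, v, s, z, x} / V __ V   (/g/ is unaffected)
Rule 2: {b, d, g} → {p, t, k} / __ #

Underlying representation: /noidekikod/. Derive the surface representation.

noizexixot

Rule 1 (intervocalic spirantization): /d/ is a stop between vowels /i/ and /e/, so it spirantizes to the fricative [z]. /k/ is a stop between vowels /e/ and /i/, so it spirantizes to the fricative [x]. /k/ is a stop between vowels /i/ and /o/, so it spirantizes to the fricative [x]. /noidekikod/ → noizexixod.
Rule 2 (final devoicing): /d/ is a voiced stop in word-final position, so it devoices to [t]. /noizexixod/ → noizexixot.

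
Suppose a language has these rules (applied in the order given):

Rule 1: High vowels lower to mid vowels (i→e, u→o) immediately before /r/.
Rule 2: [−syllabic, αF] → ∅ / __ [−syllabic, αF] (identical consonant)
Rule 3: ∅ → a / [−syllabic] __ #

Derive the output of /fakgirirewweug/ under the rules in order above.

fakgerereweuga

Rule 1 (pre-rhotic lowering): /i/ is a high vowel immediately before /r/, so it lowers to [e]. /i/ is a high vowel immediately before /r/, so it lowers to [e]. /fakgirirewweug/ → fakgererewweug.
Rule 2 (degemination): /ww/ is a geminate; the first /w/ deletes. /fakgererewweug/ → fakgerereweug.
Rule 3 (final a-epenthesis): the form ends in the consonant /g/, so [a] is inserted word-finally. /fakgerereweug/ → fakgerereweuga.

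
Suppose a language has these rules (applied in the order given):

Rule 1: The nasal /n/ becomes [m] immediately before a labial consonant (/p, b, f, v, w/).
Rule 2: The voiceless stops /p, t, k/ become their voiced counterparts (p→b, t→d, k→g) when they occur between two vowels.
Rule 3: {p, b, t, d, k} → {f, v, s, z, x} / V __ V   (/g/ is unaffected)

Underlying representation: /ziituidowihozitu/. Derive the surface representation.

Rule 1 (nasal place assimilation): no segment meets the environment; /ziituidowihozitu/ is unchanged.
Rule 2 (intervocalic voicing): /t/ is a voiceless stop between vowels /i/ and /u/, so it voices to [d]. /t/ is a voiceless stop between vowels /i/ and /u/, so it voices to [d]. /ziituidowihozitu/ → ziiduidowihozidu.
Rule 3 (intervocalic spirantization): /d/ is a stop between vowels /i/ and /u/, so it spirantizes to the fricative [z]. /d/ is a stop between vowels /i/ and /o/, so it spirantizes to the fricative [z]. /d/ is a stop between vowels /i/ and /u/, so it spirantizes to the fricative [z]. /ziiduidowihozidu/ → ziizuizowihozizu.

ziizuizowihozizu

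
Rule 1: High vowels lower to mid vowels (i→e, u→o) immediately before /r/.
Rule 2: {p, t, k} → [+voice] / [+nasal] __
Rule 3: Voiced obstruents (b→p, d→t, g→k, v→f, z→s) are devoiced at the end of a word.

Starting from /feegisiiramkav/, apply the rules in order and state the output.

Rule 1 (pre-rhotic lowering): /i/ is a high vowel immediately before /r/, so it lowers to [e]. /feegisiiramkav/ → feegisieramkav.
Rule 2 (post-nasal voicing): /k/ is a voiceless stop immediately after the nasal /m/, so it voices to [g]. /feegisieramkav/ → feegisieramgav.
Rule 3 (final devoicing): /v/ is a voiced obstruent in word-final position, so it devoices to [f]. /feegisieramgav/ → feegisieramgaf.

feegisieramgaf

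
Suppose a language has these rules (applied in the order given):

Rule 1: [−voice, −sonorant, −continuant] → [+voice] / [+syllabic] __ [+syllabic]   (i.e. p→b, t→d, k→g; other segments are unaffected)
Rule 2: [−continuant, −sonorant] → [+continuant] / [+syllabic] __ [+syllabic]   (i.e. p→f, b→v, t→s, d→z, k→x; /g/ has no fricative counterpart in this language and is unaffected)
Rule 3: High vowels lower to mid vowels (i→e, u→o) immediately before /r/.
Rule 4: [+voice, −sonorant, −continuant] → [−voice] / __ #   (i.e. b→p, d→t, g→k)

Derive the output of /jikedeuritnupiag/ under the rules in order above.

jigezeoritnuviak

Rule 1 (intervocalic voicing): /k/ is a voiceless stop between vowels /i/ and /e/, so it voices to [g]. /p/ is a voiceless stop between vowels /u/ and /i/, so it voices to [b]. /jikedeuritnupiag/ → jigedeuritnubiag.
Rule 2 (intervocalic spirantization): /d/ is a stop between vowels /e/ and /e/, so it spirantizes to the fricative [z]. /b/ is a stop between vowels /u/ and /i/, so it spirantizes to the fricative [v]. /jigedeuritnubiag/ → jigezeuritnuviag.
Rule 3 (pre-rhotic lowering): /u/ is a high vowel immediately before /r/, so it lowers to [o]. /jigezeuritnuviag/ → jigezeoritnuviag.
Rule 4 (final devoicing): /g/ is a voiced stop in word-final position, so it devoices to [k]. /jigezeoritnuviag/ → jigezeoritnuviak.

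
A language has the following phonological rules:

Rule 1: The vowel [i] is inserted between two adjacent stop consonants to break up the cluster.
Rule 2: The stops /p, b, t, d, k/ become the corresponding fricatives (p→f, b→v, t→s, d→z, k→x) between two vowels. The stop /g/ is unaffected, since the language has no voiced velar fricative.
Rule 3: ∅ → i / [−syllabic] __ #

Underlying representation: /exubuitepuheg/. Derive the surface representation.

Rule 1 (stop-cluster i-epenthesis): no segment meets the environment; /exubuitepuheg/ is unchanged.
Rule 2 (intervocalic spirantization): /b/ is a stop between vowels /u/ and /u/, so it spirantizes to the fricative [v]. /t/ is a stop between vowels /i/ and /e/, so it spirantizes to the fricative [s]. /p/ is a stop between vowels /e/ and /u/, so it spirantizes to the fricative [f]. /exubuitepuheg/ → exuvuisefuheg.
Rule 3 (final i-epenthesis): the form ends in the consonant /g/, so [i] is inserted word-finally. /exuvuisefuheg/ → exuvuisefuhegi.

exuvuisefuhegi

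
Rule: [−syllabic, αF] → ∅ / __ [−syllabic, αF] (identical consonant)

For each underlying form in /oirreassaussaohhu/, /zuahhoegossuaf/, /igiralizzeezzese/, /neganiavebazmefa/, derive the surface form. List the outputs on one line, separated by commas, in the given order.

oireasausaohu, zuahoegosuaf, igiralizeezese, neganiavebazmefa

/oirreassaussaohhu/: /rr/ is a geminate; the first /r/ deletes. /ss/ is a geminate; the first /s/ deletes. /ss/ is a geminate; the first /s/ deletes. /hh/ is a geminate; the first /h/ deletes. → [oireasausaohu].
/zuahhoegossuaf/: /hh/ is a geminate; the first /h/ deletes. /ss/ is a geminate; the first /s/ deletes. → [zuahoegosuaf].
/igiralizzeezzese/: /zz/ is a geminate; the first /z/ deletes. /zz/ is a geminate; the first /z/ deletes. → [igiralizeezese].
/neganiavebazmefa/: the rule's environment is not met; surfaces unchanged as [neganiavebazmefa].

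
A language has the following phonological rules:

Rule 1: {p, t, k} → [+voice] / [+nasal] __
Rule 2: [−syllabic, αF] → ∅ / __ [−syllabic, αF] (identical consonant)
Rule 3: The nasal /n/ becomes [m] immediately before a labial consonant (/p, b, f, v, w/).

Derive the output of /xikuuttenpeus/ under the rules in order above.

Rule 1 (post-nasal voicing): /p/ is a voiceless stop immediately after the nasal /n/, so it voices to [b]. /xikuuttenpeus/ → xikuuttenbeus.
Rule 2 (degemination): /tt/ is a geminate; the first /t/ deletes. /xikuuttenbeus/ → xikuutenbeus.
Rule 3 (nasal place assimilation): /n/ precedes the labial consonant /b/, so it assimilates in place to [m]. /xikuutenbeus/ → xikuutembeus.

xikuutembeus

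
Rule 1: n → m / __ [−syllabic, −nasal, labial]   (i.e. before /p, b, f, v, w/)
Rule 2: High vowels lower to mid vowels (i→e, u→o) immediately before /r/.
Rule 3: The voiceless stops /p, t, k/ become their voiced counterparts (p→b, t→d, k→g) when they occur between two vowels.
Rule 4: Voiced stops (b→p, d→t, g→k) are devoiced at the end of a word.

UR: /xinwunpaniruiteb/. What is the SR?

ximwumpaneruidep

Rule 1 (nasal place assimilation): /n/ precedes the labial consonant /w/, so it assimilates in place to [m]. /n/ precedes the labial consonant /p/, so it assimilates in place to [m]. /xinwunpaniruiteb/ → ximwumpaniruiteb.
Rule 2 (pre-rhotic lowering): /i/ is a high vowel immediately before /r/, so it lowers to [e]. /ximwumpaniruiteb/ → ximwumpaneruiteb.
Rule 3 (intervocalic voicing): /t/ is a voiceless stop between vowels /i/ and /e/, so it voices to [d]. /ximwumpaneruiteb/ → ximwumpaneruideb.
Rule 4 (final devoicing): /b/ is a voiced stop in word-final position, so it devoices to [p]. /ximwumpaneruideb/ → ximwumpaneruidep.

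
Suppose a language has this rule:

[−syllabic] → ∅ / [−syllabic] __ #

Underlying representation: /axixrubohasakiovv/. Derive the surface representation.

/v/ is the second consonant of a word-final cluster /vv/, so it deletes.
The other instances of /x/, /r/, /b/, /h/, /s/, /k/, /v/ do not occur in the required environment and remain unchanged.
Surface form: [axixrubohasakiov].

axixrubohasakiov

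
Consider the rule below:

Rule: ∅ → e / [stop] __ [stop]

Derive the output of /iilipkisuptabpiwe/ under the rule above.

/p/ and /k/ form a stop–stop cluster, so [e] is inserted between them.
/p/ and /t/ form a stop–stop cluster, so [e] is inserted between them.
/b/ and /p/ form a stop–stop cluster, so [e] is inserted between them.
Surface form: [iilipekisupetabepiwe].

iilipekisupetabepiwe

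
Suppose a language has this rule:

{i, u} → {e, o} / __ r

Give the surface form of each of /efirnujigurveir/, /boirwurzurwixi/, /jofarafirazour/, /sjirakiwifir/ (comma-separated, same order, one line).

/efirnujigurveir/: /i/ is a high vowel immediately before /r/, so it lowers to [e]. /u/ is a high vowel immediately before /r/, so it lowers to [o]. /i/ is a high vowel immediately before /r/, so it lowers to [e]. → [efernujigorveer].
/boirwurzurwixi/: /i/ is a high vowel immediately before /r/, so it lowers to [e]. /u/ is a high vowel immediately before /r/, so it lowers to [o]. /u/ is a high vowel immediately before /r/, so it lowers to [o]. → [boerworzorwixi].
/jofarafirazour/: /i/ is a high vowel immediately before /r/, so it lowers to [e]. /u/ is a high vowel immediately before /r/, so it lowers to [o]. → [jofaraferazoor].
/sjirakiwifir/: /i/ is a high vowel immediately before /r/, so it lowers to [e]. /i/ is a high vowel immediately before /r/, so it lowers to [e]. → [sjerakiwifer].

efernujigorveer, boerworzorwixi, jofaraferazoor, sjerakiwifer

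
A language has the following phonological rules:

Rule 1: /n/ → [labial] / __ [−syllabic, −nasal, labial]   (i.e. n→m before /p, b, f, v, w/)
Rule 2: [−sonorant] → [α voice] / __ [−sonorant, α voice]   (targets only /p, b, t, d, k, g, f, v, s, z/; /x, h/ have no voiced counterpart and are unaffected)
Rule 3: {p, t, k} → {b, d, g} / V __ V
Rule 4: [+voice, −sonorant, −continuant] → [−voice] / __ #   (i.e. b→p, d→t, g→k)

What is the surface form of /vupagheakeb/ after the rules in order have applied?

vubakheagep

Rule 1 (nasal place assimilation): no segment meets the environment; /vupagheakeb/ is unchanged.
Rule 2 (regressive voicing assimilation): /g/ precedes the voiceless obstruent /h/, so it devoices to [k] by assimilation. /vupagheakeb/ → vupakheakeb.
Rule 3 (intervocalic voicing): /p/ is a voiceless stop between vowels /u/ and /a/, so it voices to [b]. /k/ is a voiceless stop between vowels /a/ and /e/, so it voices to [g]. /vupakheakeb/ → vubakheageb.
Rule 4 (final devoicing): /b/ is a voiced stop in word-final position, so it devoices to [p]. /vubakheageb/ → vubakheagep.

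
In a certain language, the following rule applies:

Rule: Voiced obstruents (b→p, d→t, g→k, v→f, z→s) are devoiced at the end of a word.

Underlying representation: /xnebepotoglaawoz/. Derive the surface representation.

xnebepotoglaawos

/z/ is a voiced obstruent in word-final position, so it devoices to [s].
The other instances of /b/, /g/ do not occur in the required environment and remain unchanged.
Surface form: [xnebepotoglaawos].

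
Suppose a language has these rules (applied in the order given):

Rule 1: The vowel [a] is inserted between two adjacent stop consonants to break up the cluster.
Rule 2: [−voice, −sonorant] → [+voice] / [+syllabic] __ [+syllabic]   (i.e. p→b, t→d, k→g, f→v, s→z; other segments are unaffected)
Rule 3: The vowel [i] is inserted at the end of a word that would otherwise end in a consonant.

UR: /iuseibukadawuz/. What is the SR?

iuzeibugadawuzi

Rule 1 (stop-cluster a-epenthesis): no segment meets the environment; /iuseibukadawuz/ is unchanged.
Rule 2 (intervocalic voicing): /s/ is a voiceless obstruent between vowels /u/ and /e/, so it voices to [z]. /k/ is a voiceless obstruent between vowels /u/ and /a/, so it voices to [g]. /iuseibukadawuz/ → iuzeibugadawuz.
Rule 3 (final i-epenthesis): the form ends in the consonant /z/, so [i] is inserted word-finally. /iuzeibugadawuz/ → iuzeibugadawuzi.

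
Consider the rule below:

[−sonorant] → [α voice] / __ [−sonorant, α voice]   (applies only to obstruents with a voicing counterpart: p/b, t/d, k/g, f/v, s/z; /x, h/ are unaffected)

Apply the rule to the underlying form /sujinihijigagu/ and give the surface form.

sujinihijigagu

No segment of /sujinihijigagu/ meets the structural description of the rule, so the form surfaces unchanged.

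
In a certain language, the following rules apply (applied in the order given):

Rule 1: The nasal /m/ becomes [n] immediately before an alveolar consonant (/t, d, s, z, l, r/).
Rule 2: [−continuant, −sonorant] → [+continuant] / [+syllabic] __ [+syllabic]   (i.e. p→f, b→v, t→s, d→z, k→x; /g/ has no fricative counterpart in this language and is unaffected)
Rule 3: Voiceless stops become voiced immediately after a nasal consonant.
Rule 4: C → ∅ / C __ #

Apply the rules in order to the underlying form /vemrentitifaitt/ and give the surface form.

venrendisifait

Rule 1 (nasal place assimilation): /m/ precedes the alveolar consonant /r/, so it assimilates in place to [n]. /vemrentitifaitt/ → venrentitifaitt.
Rule 2 (intervocalic spirantization): /t/ is a stop between vowels /i/ and /i/, so it spirantizes to the fricative [s]. /venrentitifaitt/ → venrentisifaitt.
Rule 3 (post-nasal voicing): /t/ is a voiceless stop immediately after the nasal /n/, so it voices to [d]. /venrentisifaitt/ → venrendisifaitt.
Rule 4 (final cluster simplification): /t/ is the second consonant of a word-final cluster /tt/, so it deletes. /venrendisifaitt/ → venrendisifait.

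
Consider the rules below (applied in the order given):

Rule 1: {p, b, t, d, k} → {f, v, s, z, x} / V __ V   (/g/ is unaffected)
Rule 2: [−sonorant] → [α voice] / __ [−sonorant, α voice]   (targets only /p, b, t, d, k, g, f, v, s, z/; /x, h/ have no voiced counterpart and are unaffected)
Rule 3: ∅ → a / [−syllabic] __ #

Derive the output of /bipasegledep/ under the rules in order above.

Rule 1 (intervocalic spirantization): /p/ is a stop between vowels /i/ and /a/, so it spirantizes to the fricative [f]. /d/ is a stop between vowels /e/ and /e/, so it spirantizes to the fricative [z]. /bipasegledep/ → bifaseglezep.
Rule 2 (regressive voicing assimilation): no segment meets the environment; /bifaseglezep/ is unchanged.
Rule 3 (final a-epenthesis): the form ends in the consonant /p/, so [a] is inserted word-finally. /bifaseglezep/ → bifaseglezepa.

bifaseglezepa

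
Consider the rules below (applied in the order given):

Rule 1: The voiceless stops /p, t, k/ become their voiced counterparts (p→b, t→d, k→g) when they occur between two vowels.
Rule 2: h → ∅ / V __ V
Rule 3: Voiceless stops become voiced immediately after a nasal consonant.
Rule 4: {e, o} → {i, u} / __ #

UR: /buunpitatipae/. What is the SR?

buunbidadibai

Rule 1 (intervocalic voicing): /t/ is a voiceless stop between vowels /i/ and /a/, so it voices to [d]. /t/ is a voiceless stop between vowels /a/ and /i/, so it voices to [d]. /p/ is a voiceless stop between vowels /i/ and /a/, so it voices to [b]. /buunpitatipae/ → buunpidadibae.
Rule 2 (intervocalic h-deletion): no segment meets the environment; /buunpidadibae/ is unchanged.
Rule 3 (post-nasal voicing): /p/ is a voiceless stop immediately after the nasal /n/, so it voices to [b]. /buunpidadibae/ → buunbidadibae.
Rule 4 (final vowel raising): /e/ is a mid vowel in word-final position, so it raises to [i]. /buunbidadibae/ → buunbidadibai.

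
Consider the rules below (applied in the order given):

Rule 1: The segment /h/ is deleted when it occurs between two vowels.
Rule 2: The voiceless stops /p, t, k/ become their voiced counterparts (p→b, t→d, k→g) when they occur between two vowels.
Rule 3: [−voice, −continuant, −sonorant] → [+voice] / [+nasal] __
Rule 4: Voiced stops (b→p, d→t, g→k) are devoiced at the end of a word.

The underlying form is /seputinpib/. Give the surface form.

sebudinbip

Rule 1 (intervocalic h-deletion): no segment meets the environment; /seputinpib/ is unchanged.
Rule 2 (intervocalic voicing): /p/ is a voiceless stop between vowels /e/ and /u/, so it voices to [b]. /t/ is a voiceless stop between vowels /u/ and /i/, so it voices to [d]. /seputinpib/ → sebudinpib.
Rule 3 (post-nasal voicing): /p/ is a voiceless stop immediately after the nasal /n/, so it voices to [b]. /sebudinpib/ → sebudinbib.
Rule 4 (final devoicing): /b/ is a voiced stop in word-final position, so it devoices to [p]. /sebudinbib/ → sebudinbip.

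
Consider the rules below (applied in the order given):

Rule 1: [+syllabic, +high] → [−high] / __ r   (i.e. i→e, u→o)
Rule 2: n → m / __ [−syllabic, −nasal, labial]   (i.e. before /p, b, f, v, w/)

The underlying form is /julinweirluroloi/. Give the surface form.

Rule 1 (pre-rhotic lowering): /i/ is a high vowel immediately before /r/, so it lowers to [e]. /u/ is a high vowel immediately before /r/, so it lowers to [o]. /julinweirluroloi/ → julinweerloroloi.
Rule 2 (nasal place assimilation): /n/ precedes the labial consonant /w/, so it assimilates in place to [m]. /julinweerloroloi/ → julimweerloroloi.

julimweerloroloi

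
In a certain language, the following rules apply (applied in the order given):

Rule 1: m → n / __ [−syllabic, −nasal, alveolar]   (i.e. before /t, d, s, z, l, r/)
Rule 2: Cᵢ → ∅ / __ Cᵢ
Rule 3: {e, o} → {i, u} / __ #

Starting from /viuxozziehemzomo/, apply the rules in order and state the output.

viuxoziehenzomu

Rule 1 (nasal place assimilation): /m/ precedes the alveolar consonant /z/, so it assimilates in place to [n]. /viuxozziehemzomo/ → viuxozziehenzomo.
Rule 2 (degemination): /zz/ is a geminate; the first /z/ deletes. /viuxozziehenzomo/ → viuxoziehenzomo.
Rule 3 (final vowel raising): /o/ is a mid vowel in word-final position, so it raises to [u]. /viuxoziehenzomo/ → viuxoziehenzomu.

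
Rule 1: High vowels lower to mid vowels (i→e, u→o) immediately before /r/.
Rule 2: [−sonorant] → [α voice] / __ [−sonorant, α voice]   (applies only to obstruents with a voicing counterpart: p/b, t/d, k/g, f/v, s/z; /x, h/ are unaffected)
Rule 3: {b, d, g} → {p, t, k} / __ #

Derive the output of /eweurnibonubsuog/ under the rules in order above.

Rule 1 (pre-rhotic lowering): /u/ is a high vowel immediately before /r/, so it lowers to [o]. /eweurnibonubsuog/ → eweornibonubsuog.
Rule 2 (regressive voicing assimilation): /b/ precedes the voiceless obstruent /s/, so it devoices to [p] by assimilation. /eweornibonubsuog/ → eweornibonupsuog.
Rule 3 (final devoicing): /g/ is a voiced stop in word-final position, so it devoices to [k]. /eweornibonupsuog/ → eweornibonupsuok.

eweornibonupsuok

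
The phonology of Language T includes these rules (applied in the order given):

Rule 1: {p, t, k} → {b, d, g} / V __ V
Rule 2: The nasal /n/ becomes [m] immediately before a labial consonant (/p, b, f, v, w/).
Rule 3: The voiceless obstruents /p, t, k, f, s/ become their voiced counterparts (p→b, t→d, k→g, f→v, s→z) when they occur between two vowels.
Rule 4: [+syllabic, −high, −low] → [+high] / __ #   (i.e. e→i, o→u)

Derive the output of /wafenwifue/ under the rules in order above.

wavemwivui

Rule 1 (intervocalic voicing): no segment meets the environment; /wafenwifue/ is unchanged.
Rule 2 (nasal place assimilation): /n/ precedes the labial consonant /w/, so it assimilates in place to [m]. /wafenwifue/ → wafemwifue.
Rule 3 (intervocalic voicing): /f/ is a voiceless obstruent between vowels /a/ and /e/, so it voices to [v]. /f/ is a voiceless obstruent between vowels /i/ and /u/, so it voices to [v]. /wafemwifue/ → wavemwivue.
Rule 4 (final vowel raising): /e/ is a mid vowel in word-final position, so it raises to [i]. /wavemwivue/ → wavemwivui.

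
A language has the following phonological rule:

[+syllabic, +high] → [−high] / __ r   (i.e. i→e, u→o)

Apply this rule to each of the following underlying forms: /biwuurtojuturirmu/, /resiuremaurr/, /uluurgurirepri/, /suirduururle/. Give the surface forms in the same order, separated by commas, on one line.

biwuortojutorermu, resioremaorr, uluorgorerepri, suerduororle

/biwuurtojuturirmu/: /u/ is a high vowel immediately before /r/, so it lowers to [o]. /u/ is a high vowel immediately before /r/, so it lowers to [o]. /i/ is a high vowel immediately before /r/, so it lowers to [e]. → [biwuortojutorermu].
/resiuremaurr/: /u/ is a high vowel immediately before /r/, so it lowers to [o]. /u/ is a high vowel immediately before /r/, so it lowers to [o]. → [resioremaorr].
/uluurgurirepri/: /u/ is a high vowel immediately before /r/, so it lowers to [o]. /u/ is a high vowel immediately before /r/, so it lowers to [o]. /i/ is a high vowel immediately before /r/, so it lowers to [e]. → [uluorgorerepri].
/suirduururle/: /i/ is a high vowel immediately before /r/, so it lowers to [e]. /u/ is a high vowel immediately before /r/, so it lowers to [o]. /u/ is a high vowel immediately before /r/, so it lowers to [o]. → [suerduororle].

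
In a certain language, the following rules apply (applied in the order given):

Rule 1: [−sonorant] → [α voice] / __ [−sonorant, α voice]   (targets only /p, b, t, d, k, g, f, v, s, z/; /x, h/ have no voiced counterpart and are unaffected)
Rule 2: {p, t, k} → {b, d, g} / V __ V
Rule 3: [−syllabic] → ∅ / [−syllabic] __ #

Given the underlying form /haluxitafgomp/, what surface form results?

haluxidavgom

Rule 1 (regressive voicing assimilation): /f/ precedes the voiced obstruent /g/, so it voices to [v] by assimilation. /haluxitafgomp/ → haluxitavgomp.
Rule 2 (intervocalic voicing): /t/ is a voiceless stop between vowels /i/ and /a/, so it voices to [d]. /haluxitavgomp/ → haluxidavgomp.
Rule 3 (final cluster simplification): /p/ is the second consonant of a word-final cluster /mp/, so it deletes. /haluxidavgomp/ → haluxidavgom.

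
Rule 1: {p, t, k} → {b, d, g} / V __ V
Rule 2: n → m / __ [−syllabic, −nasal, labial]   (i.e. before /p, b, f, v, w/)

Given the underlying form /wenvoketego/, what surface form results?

wemvogedego

Rule 1 (intervocalic voicing): /k/ is a voiceless stop between vowels /o/ and /e/, so it voices to [g]. /t/ is a voiceless stop between vowels /e/ and /e/, so it voices to [d]. /wenvoketego/ → wenvogedego.
Rule 2 (nasal place assimilation): /n/ precedes the labial consonant /v/, so it assimilates in place to [m]. /wenvogedego/ → wemvogedego.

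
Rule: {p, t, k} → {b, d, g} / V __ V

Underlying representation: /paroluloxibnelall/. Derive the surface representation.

paroluloxibnelall

No segment of /paroluloxibnelall/ meets the structural description of the rule, so the form surfaces unchanged.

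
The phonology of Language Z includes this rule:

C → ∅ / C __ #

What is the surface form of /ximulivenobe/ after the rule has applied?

ximulivenobe

No segment of /ximulivenobe/ meets the structural description of the rule, so the form surfaces unchanged.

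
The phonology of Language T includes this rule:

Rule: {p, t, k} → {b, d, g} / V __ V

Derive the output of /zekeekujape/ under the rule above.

zegeegujabe

/k/ is a voiceless stop between vowels /e/ and /e/, so it voices to [g].
/k/ is a voiceless stop between vowels /e/ and /u/, so it voices to [g].
/p/ is a voiceless stop between vowels /a/ and /e/, so it voices to [b].
Surface form: [zegeegujabe].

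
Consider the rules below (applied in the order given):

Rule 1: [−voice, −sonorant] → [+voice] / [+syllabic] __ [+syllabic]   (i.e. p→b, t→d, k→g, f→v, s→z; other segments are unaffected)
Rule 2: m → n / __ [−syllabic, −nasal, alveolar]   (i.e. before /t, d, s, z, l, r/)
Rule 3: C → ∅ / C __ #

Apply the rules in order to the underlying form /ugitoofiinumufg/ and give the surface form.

Rule 1 (intervocalic voicing): /t/ is a voiceless obstruent between vowels /i/ and /o/, so it voices to [d]. /f/ is a voiceless obstruent between vowels /o/ and /i/, so it voices to [v]. /ugitoofiinumufg/ → ugidooviinumufg.
Rule 2 (nasal place assimilation): no segment meets the environment; /ugidooviinumufg/ is unchanged.
Rule 3 (final cluster simplification): /g/ is the second consonant of a word-final cluster /fg/, so it deletes. /ugidooviinumufg/ → ugidooviinumuf.

ugidooviinumuf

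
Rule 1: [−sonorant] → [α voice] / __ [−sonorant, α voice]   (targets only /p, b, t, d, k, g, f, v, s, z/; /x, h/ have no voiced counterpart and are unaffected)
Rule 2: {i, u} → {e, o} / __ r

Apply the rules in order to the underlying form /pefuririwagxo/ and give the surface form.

Rule 1 (regressive voicing assimilation): /g/ precedes the voiceless obstruent /x/, so it devoices to [k] by assimilation. /pefuririwagxo/ → pefuririwakxo.
Rule 2 (pre-rhotic lowering): /u/ is a high vowel immediately before /r/, so it lowers to [o]. /i/ is a high vowel immediately before /r/, so it lowers to [e]. /pefuririwakxo/ → peforeriwakxo.

peforeriwakxo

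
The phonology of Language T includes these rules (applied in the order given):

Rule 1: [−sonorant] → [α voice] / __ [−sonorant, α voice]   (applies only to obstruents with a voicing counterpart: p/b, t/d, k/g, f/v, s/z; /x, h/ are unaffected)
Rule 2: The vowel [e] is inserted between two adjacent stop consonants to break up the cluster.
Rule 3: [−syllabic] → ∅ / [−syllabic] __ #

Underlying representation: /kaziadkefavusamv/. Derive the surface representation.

Rule 1 (regressive voicing assimilation): /d/ precedes the voiceless obstruent /k/, so it devoices to [t] by assimilation. /kaziadkefavusamv/ → kaziatkefavusamv.
Rule 2 (stop-cluster e-epenthesis): /t/ and /k/ form a stop–stop cluster, so [e] is inserted between them. /kaziatkefavusamv/ → kaziatekefavusamv.
Rule 3 (final cluster simplification): /v/ is the second consonant of a word-final cluster /mv/, so it deletes. /kaziatekefavusamv/ → kaziatekefavusam.

kaziatekefavusam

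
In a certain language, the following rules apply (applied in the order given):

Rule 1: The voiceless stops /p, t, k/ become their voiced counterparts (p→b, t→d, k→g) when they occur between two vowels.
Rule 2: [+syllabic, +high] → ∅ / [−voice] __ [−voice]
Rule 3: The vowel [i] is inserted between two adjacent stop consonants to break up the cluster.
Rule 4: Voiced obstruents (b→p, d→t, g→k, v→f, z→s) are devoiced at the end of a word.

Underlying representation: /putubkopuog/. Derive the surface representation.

pudubikobuok

Rule 1 (intervocalic voicing): /t/ is a voiceless stop between vowels /u/ and /u/, so it voices to [d]. /p/ is a voiceless stop between vowels /o/ and /u/, so it voices to [b]. /putubkopuog/ → pudubkobuog.
Rule 2 (high vowel syncope): no segment meets the environment; /pudubkobuog/ is unchanged.
Rule 3 (stop-cluster i-epenthesis): /b/ and /k/ form a stop–stop cluster, so [i] is inserted between them. /pudubkobuog/ → pudubikobuog.
Rule 4 (final devoicing): /g/ is a voiced obstruent in word-final position, so it devoices to [k]. /pudubikobuog/ → pudubikobuok.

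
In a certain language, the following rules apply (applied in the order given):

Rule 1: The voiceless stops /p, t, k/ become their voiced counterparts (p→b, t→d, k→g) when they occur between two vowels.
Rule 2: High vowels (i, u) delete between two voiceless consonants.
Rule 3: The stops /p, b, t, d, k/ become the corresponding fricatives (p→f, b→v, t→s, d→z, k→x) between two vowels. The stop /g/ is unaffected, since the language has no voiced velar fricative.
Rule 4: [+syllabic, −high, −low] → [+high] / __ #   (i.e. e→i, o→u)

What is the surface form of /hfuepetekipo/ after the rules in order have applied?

hfuevezegivu

Rule 1 (intervocalic voicing): /p/ is a voiceless stop between vowels /e/ and /e/, so it voices to [b]. /t/ is a voiceless stop between vowels /e/ and /e/, so it voices to [d]. /k/ is a voiceless stop between vowels /e/ and /i/, so it voices to [g]. /p/ is a voiceless stop between vowels /i/ and /o/, so it voices to [b]. /hfuepetekipo/ → hfuebedegibo.
Rule 2 (high vowel syncope): no segment meets the environment; /hfuebedegibo/ is unchanged.
Rule 3 (intervocalic spirantization): /b/ is a stop between vowels /e/ and /e/, so it spirantizes to the fricative [v]. /d/ is a stop between vowels /e/ and /e/, so it spirantizes to the fricative [z]. /b/ is a stop between vowels /i/ and /o/, so it spirantizes to the fricative [v]. /hfuebedegibo/ → hfuevezegivo.
Rule 4 (final vowel raising): /o/ is a mid vowel in word-final position, so it raises to [u]. /hfuevezegivo/ → hfuevezegivu.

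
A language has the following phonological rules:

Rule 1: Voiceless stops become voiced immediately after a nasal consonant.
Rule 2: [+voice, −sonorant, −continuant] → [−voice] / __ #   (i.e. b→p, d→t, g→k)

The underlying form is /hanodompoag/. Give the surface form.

hanodomboak

Rule 1 (post-nasal voicing): /p/ is a voiceless stop immediately after the nasal /m/, so it voices to [b]. /hanodompoag/ → hanodomboag.
Rule 2 (final devoicing): /g/ is a voiced stop in word-final position, so it devoices to [k]. /hanodomboag/ → hanodomboak.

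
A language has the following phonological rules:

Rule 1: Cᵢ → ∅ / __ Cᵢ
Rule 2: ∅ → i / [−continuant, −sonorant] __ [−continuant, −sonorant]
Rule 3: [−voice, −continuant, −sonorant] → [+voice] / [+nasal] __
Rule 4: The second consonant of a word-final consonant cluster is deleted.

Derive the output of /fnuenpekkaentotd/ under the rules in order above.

fnuenbekaendotid

Rule 1 (degemination): /kk/ is a geminate; the first /k/ deletes. /fnuenpekkaentotd/ → fnuenpekaentotd.
Rule 2 (stop-cluster i-epenthesis): /t/ and /d/ form a stop–stop cluster, so [i] is inserted between them. /fnuenpekaentotd/ → fnuenpekaentotid.
Rule 3 (post-nasal voicing): /p/ is a voiceless stop immediately after the nasal /n/, so it voices to [b]. /t/ is a voiceless stop immediately after the nasal /n/, so it voices to [d]. /fnuenpekaentotid/ → fnuenbekaendotid.
Rule 4 (final cluster simplification): no segment meets the environment; /fnuenbekaendotid/ is unchanged.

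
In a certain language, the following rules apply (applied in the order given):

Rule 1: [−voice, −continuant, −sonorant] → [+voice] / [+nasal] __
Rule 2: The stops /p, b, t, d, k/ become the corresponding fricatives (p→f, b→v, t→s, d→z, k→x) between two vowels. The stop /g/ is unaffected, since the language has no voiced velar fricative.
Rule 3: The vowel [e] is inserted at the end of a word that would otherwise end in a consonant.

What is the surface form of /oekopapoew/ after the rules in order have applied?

Rule 1 (post-nasal voicing): no segment meets the environment; /oekopapoew/ is unchanged.
Rule 2 (intervocalic spirantization): /k/ is a stop between vowels /e/ and /o/, so it spirantizes to the fricative [x]. /p/ is a stop between vowels /o/ and /a/, so it spirantizes to the fricative [f]. /p/ is a stop between vowels /a/ and /o/, so it spirantizes to the fricative [f]. /oekopapoew/ → oexofafoew.
Rule 3 (final e-epenthesis): the form ends in the consonant /w/, so [e] is inserted word-finally. /oexofafoew/ → oexofafoewe.

oexofafoewe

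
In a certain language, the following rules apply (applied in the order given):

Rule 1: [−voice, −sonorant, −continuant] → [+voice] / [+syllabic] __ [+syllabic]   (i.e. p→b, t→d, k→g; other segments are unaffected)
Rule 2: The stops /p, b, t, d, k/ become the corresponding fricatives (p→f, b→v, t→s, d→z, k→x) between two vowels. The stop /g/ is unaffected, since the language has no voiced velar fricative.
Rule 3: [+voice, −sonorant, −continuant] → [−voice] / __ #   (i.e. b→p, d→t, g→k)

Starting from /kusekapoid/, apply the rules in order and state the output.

kusegavoit

Rule 1 (intervocalic voicing): /k/ is a voiceless stop between vowels /e/ and /a/, so it voices to [g]. /p/ is a voiceless stop between vowels /a/ and /o/, so it voices to [b]. /kusekapoid/ → kusegaboid.
Rule 2 (intervocalic spirantization): /b/ is a stop between vowels /a/ and /o/, so it spirantizes to the fricative [v]. /kusegaboid/ → kusegavoid.
Rule 3 (final devoicing): /d/ is a voiced stop in word-final position, so it devoices to [t]. /kusegavoid/ → kusegavoit.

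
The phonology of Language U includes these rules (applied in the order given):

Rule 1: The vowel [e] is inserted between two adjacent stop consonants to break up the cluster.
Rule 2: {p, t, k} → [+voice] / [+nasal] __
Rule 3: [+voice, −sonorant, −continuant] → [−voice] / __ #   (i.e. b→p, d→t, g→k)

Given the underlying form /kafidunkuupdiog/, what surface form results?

Rule 1 (stop-cluster e-epenthesis): /p/ and /d/ form a stop–stop cluster, so [e] is inserted between them. /kafidunkuupdiog/ → kafidunkuupediog.
Rule 2 (post-nasal voicing): /k/ is a voiceless stop immediately after the nasal /n/, so it voices to [g]. /kafidunkuupediog/ → kafidunguupediog.
Rule 3 (final devoicing): /g/ is a voiced stop in word-final position, so it devoices to [k]. /kafidunguupediog/ → kafidunguupediok.

kafidunguupediok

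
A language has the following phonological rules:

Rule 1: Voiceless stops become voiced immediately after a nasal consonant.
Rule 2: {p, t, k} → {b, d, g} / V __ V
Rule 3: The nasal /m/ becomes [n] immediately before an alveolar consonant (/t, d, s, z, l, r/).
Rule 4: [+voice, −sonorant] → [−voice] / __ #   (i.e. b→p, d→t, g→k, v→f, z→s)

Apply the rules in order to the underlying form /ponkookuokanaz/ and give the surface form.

pongooguoganas

Rule 1 (post-nasal voicing): /k/ is a voiceless stop immediately after the nasal /n/, so it voices to [g]. /ponkookuokanaz/ → pongookuokanaz.
Rule 2 (intervocalic voicing): /k/ is a voiceless stop between vowels /o/ and /u/, so it voices to [g]. /k/ is a voiceless stop between vowels /o/ and /a/, so it voices to [g]. /pongookuokanaz/ → pongooguoganaz.
Rule 3 (nasal place assimilation): no segment meets the environment; /pongooguoganaz/ is unchanged.
Rule 4 (final devoicing): /z/ is a voiced obstruent in word-final position, so it devoices to [s]. /pongooguoganaz/ → pongooguoganas.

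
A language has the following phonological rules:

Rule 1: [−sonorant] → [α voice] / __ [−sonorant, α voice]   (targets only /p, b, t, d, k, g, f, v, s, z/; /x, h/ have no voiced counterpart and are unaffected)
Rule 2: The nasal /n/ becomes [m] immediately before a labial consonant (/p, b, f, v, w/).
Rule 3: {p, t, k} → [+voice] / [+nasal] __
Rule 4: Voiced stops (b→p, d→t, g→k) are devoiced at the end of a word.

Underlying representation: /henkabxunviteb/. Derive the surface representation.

hengapxumvitep

Rule 1 (regressive voicing assimilation): /b/ precedes the voiceless obstruent /x/, so it devoices to [p] by assimilation. /henkabxunviteb/ → henkapxunviteb.
Rule 2 (nasal place assimilation): /n/ precedes the labial consonant /v/, so it assimilates in place to [m]. /henkapxunviteb/ → henkapxumviteb.
Rule 3 (post-nasal voicing): /k/ is a voiceless stop immediately after the nasal /n/, so it voices to [g]. /henkapxumviteb/ → hengapxumviteb.
Rule 4 (final devoicing): /b/ is a voiced stop in word-final position, so it devoices to [p]. /hengapxumviteb/ → hengapxumvitep.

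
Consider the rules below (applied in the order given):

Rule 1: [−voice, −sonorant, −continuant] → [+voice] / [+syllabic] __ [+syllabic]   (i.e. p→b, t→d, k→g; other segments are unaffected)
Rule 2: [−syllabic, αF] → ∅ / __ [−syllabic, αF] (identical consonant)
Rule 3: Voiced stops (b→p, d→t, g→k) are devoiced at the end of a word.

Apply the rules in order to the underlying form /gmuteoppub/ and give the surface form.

Rule 1 (intervocalic voicing): /t/ is a voiceless stop between vowels /u/ and /e/, so it voices to [d]. /gmuteoppub/ → gmudeoppub.
Rule 2 (degemination): /pp/ is a geminate; the first /p/ deletes. /gmudeoppub/ → gmudeopub.
Rule 3 (final devoicing): /b/ is a voiced stop in word-final position, so it devoices to [p]. /gmudeopub/ → gmudeopup.

gmudeopup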